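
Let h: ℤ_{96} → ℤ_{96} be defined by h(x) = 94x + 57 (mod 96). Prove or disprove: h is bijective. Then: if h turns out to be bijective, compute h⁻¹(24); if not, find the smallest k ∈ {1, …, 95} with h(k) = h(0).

48

We have gcd(94, 96) = 2 > 1. Taking u = 0 and v = 48: h(0) = 57 and h(48) = 94·48 + 57 = 4569 ≡ 57 (mod 96).
So h(0) = h(48) while 0 ≠ 48, hence h is not injective, hence not bijective.
Since h is not bijective, we find the least positive k with h(k) = h(0): this means 94k ≡ 0 (mod 96), i.e. 96 ∣ 94k. Since gcd(94, 96) = 2, dividing through by 2 this holds exactly when 48 ∣ 47k, and as gcd(47, 48) = 1, exactly when 48 ∣ k.
The smallest positive such k is 48.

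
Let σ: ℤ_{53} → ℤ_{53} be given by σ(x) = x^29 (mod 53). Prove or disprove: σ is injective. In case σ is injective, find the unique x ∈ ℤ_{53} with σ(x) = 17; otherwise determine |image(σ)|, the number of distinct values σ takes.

Since 53 is prime, the nonzero elements of ℤ_{53} form a cyclic group of order 52.
As gcd(29, 52) = 1, raising to the 29th power is a bijection on this group: if x_1^29 ≡ x_2^29 then (x_1x_2^{−1})^29 = 1, and the only element of order dividing gcd(29, 52) = 1 is 1, so x_1 = x_2.
With σ(0) = 0 this makes σ injective on all of ℤ_{53}, hence bijective (finite equal-size domain and codomain). In particular σ is injective.
Since σ is injective, we find the preimage of 17. The inverse of x ↦ x^29 on (ℤ_{53})^× is x ↦ x^9, because 29·9 = 261 = 5·52 + 1 ≡ 1 (mod 52) and x^{52} = 1 for x ≠ 0 (Fermat). So σ⁻¹(17) = 17^9 mod 53.
Repeated squaring mod 53: 17^1 ≡ 17, 17^2 ≡ 17² = 289 ≡ 24, 17^4 ≡ 24² = 576 ≡ 46, 17^8 ≡ 46² = 2116 ≡ 49. Since 9 = 8 + 1, 17^9 ≡ 49·17: 49·17 = 833 ≡ 38. So 17^9 ≡ 38 (mod 53).
Hence σ⁻¹(17) = 38.

38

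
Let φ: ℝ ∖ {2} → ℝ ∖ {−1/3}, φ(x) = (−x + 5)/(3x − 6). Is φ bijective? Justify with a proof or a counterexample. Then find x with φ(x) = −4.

19/11

Suppose φ(a) = φ(b). Cross-multiplying: (−a + 5)(3b − 6) = (−b + 5)(3a − 6).
Expanding both sides and cancelling the symmetric terms leaves −9·(a − b) = 0. Since −9 ≠ 0, a = b. Hence φ is injective.
For any y ≠ −1/3, solving y(3x − 6) = −x + 5 for x gives a well-defined x ≠ 2. So φ is surjective.
So φ is bijective.
Solving φ(x) = −4: cross-multiplying gives −x + 5 = −4(3x − 6), which rearranges to 11x = 19, so x = 19/11.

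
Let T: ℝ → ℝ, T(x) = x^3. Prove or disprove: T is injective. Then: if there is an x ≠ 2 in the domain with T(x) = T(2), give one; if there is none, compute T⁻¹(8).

2

On ℝ, x ↦ x^3 is strictly increasing (since 3 is odd), so T(s) = T(t) forces s = t. Therefore T is injective.
Since x ↦ x^3 is strictly increasing on ℝ, it is injective there, so no x ≠ 2 in the domain has T(x) = T(2). We therefore compute T⁻¹(8) = 8^{1/3} = 2 (indeed 2^3 = 8).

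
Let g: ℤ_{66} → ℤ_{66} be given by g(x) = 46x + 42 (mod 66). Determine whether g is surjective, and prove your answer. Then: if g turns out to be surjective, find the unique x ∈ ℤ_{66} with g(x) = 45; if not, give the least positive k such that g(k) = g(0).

Since gcd(46, 66) = 2, we have 46x ≡ 0 (mod 2) for all x, so g(x) ≡ 0 (mod 2).
But 1 ≢ 0 (mod 2), so 1 ∈ ℤ_{66} has no preimage. Thus g is not surjective.
Since g is not surjective, we find the least positive k with g(k) = g(0): this means 46k ≡ 0 (mod 66), i.e. 66 ∣ 46k. Since gcd(46, 66) = 2, dividing through by 2 this holds exactly when 33 ∣ 23k, and as gcd(23, 33) = 1, exactly when 33 ∣ k.
The smallest positive such k is 33.

33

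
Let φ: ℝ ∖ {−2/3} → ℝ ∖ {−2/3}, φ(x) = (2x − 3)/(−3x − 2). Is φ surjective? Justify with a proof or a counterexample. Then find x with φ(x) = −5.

For any y ≠ −2/3, solving y(−3x − 2) = 2x − 3 for x gives a well-defined x ≠ −2/3. So φ is surjective.
Solving φ(x) = −5: cross-multiplying gives 2x − 3 = −5(−3x − 2), which rearranges to −13x = 13, so x = −1.

-1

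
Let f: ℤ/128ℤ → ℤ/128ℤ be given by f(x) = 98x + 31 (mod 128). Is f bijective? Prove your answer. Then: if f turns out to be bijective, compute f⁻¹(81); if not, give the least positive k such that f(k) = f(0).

64

Recall that f is injective if f(u) = f(v) implies u = v.
We have gcd(98, 128) = 2 > 1. Taking u = 0 and v = 64: f(0) = 31 and f(64) = 98·64 + 31 = 6303 ≡ 31 (mod 128).
So f(0) = f(64) while 0 ≠ 64, thus f is not injective, hence not bijective.
Since f is not bijective, we find the least positive k with f(k) = f(0): this means 98k ≡ 0 (mod 128), i.e. 128 ∣ 98k. Since gcd(98, 128) = 2, dividing through by 2 this holds exactly when 64 ∣ 49k, and as gcd(49, 64) = 1, exactly when 64 ∣ k.
The smallest positive such k is 64.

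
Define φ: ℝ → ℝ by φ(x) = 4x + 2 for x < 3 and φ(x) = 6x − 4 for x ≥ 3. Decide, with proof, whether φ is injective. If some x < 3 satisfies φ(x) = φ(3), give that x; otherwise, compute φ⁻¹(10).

Both pieces are strictly increasing (slopes 4 and 6), so each is injective on its own interval.
The left piece maps (−∞, 3) onto (−∞, 14); the right piece maps [3, ∞) onto [14, ∞).
These images are disjoint, so no value is attained by both pieces. So φ is injective.
Because the two images are disjoint, no x < 3 has φ(x) = φ(3), so we compute φ⁻¹(10): 10 lies in (−∞, 14), so solve 4x + 2 = 10: x = (10 − 2)/4 = 2.

2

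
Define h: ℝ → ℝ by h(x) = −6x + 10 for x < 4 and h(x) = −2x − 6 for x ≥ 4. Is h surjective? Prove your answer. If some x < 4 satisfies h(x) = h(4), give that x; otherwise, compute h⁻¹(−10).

Both pieces are strictly decreasing (slopes −6 and −2), so each is injective on its own interval.
The left piece maps (−∞, 4) onto (−14, ∞); the right piece maps [4, ∞) onto (−∞, −14].
These images together cover ℝ, so h is surjective.
Because the two images are disjoint, no x < 4 has h(x) = h(4), so we compute h⁻¹(−10): −10 lies in (−14, ∞), so solve −6x + 10 = −10: x = (−10 − 10)/(−6) = 10/3.

10/3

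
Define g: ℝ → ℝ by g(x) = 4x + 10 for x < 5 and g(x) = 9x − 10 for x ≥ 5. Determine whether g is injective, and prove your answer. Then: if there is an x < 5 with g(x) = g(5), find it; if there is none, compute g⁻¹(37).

47/9

Both pieces are strictly increasing (slopes 4 and 9), so each is injective on its own interval.
The left piece maps (−∞, 5) onto (−∞, 30); the right piece maps [5, ∞) onto [35, ∞).
These images are disjoint, so no value is attained by both pieces. Therefore g is injective.
Because the two images are disjoint, no x < 5 has g(x) = g(5), so we compute g⁻¹(37): 37 lies in [35, ∞), so solve 9x − 10 = 37: x = (37 + 10)/9 = 47/9.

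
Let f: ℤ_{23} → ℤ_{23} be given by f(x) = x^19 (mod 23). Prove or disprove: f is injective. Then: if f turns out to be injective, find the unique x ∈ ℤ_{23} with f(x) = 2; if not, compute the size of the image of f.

Since 23 is prime, the nonzero elements of ℤ_{23} form a cyclic group of order 22.
As gcd(19, 22) = 1, raising to the 19th power is a bijection on this group: if a^19 ≡ b^19 then (ab^{−1})^19 = 1, and the only element of order dividing gcd(19, 22) = 1 is 1, so a = b.
With f(0) = 0 this makes f injective on all of ℤ_{23}, hence bijective (finite equal-size domain and codomain). In particular f is injective.
Since f is injective, we find the preimage of 2. The inverse of x ↦ x^19 on (ℤ_{23})^× is x ↦ x^7, because 19·7 = 133 = 6·22 + 1 ≡ 1 (mod 22) and x^{22} = 1 for x ≠ 0 (Fermat). So f⁻¹(2) = 2^7 mod 23.
Repeated squaring mod 23: 2^1 ≡ 2, 2^2 ≡ 2² = 4, 2^4 ≡ 4² = 16. Since 7 = 4 + 2 + 1, 2^7 ≡ 16·4·2: 16·4 = 64 ≡ 18, then 18·2 = 36 ≡ 13. So 2^7 ≡ 13 (mod 23).
Hence f⁻¹(2) = 13.

13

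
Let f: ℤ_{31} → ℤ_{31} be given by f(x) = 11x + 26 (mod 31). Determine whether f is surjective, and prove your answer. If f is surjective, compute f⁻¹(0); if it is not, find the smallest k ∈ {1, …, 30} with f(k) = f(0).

Since gcd(11, 31) = 1, 11 is invertible modulo 31. Euclid's algorithm: 31 = 2·11 + 9, 11 = 1·9 + 2, 9 = 4·2 + 1; back-substituting gives 1 = 17·11 − 6·31, so 11⁻¹ ≡ 17 (mod 31).
For any y ∈ ℤ_{31}, x = 17(y − 26) mod 31 satisfies f(x) = 11·17(y − 26) + 26 ≡ y (since 11·17 ≡ 1 mod 31). So every y has a preimage.
So f is surjective.
Since f is surjective, we find f⁻¹(0): we need 11x ≡ 0 − 26 ≡ 5 (mod 31). Using 11⁻¹ = 17: x ≡ 17·5 = 85 = 2·31 + 23, so x = 23.
Check: f(23) = 11·23 + 26 = 279 = 9·31 + 0 ≡ 0 (mod 31).

23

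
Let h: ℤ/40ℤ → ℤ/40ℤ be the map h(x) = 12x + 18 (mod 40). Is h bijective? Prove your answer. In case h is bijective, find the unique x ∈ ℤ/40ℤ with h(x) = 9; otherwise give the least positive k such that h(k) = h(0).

10

We have gcd(12, 40) = 4 > 1. Taking u = 0 and v = 10: h(0) = 18 and h(10) = 12·10 + 18 = 138 ≡ 18 (mod 40).
So h(0) = h(10) while 0 ≠ 10, thus h is not injective, hence not bijective.
Since h is not bijective, we find the least positive k with h(k) = h(0): this means 12k ≡ 0 (mod 40), i.e. 40 ∣ 12k. Since gcd(12, 40) = 4, dividing through by 4 this holds exactly when 10 ∣ 3k, and as gcd(3, 10) = 1, exactly when 10 ∣ k.
The smallest positive such k is 10.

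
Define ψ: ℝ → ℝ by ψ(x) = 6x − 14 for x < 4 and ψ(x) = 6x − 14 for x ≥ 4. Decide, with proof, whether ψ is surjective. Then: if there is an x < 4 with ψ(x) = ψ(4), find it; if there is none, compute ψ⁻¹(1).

5/2

Both pieces are strictly increasing (slopes 6 and 6), so each is injective on its own interval.
The left piece maps (−∞, 4) onto (−∞, 10); the right piece maps [4, ∞) onto [10, ∞).
These images together cover ℝ, so ψ is surjective.
Because the two images are disjoint, no x < 4 has ψ(x) = ψ(4), so we compute ψ⁻¹(1): 1 lies in (−∞, 10), so solve 6x − 14 = 1: x = (1 + 14)/6 = 5/2.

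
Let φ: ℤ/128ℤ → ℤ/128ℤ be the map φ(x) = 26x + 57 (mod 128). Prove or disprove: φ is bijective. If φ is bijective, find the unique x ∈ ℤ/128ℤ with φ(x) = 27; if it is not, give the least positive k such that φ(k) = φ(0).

64

Recall that φ is injective when φ(x_1) = φ(x_2) forces x_1 = x_2.
We have gcd(26, 128) = 2 > 1. Taking x_1 = 0 and x_2 = 64: φ(0) = 57 and φ(64) = 26·64 + 57 = 1721 ≡ 57 (mod 128).
So φ(0) = φ(64) while 0 ≠ 64, thus φ is not injective, hence not bijective.
Since φ is not bijective, we find the least positive k with φ(k) = φ(0): this means 26k ≡ 0 (mod 128), i.e. 128 ∣ 26k. Since gcd(26, 128) = 2, dividing through by 2 this holds exactly when 64 ∣ 13k, and as gcd(13, 64) = 1, exactly when 64 ∣ k.
The smallest positive such k is 64.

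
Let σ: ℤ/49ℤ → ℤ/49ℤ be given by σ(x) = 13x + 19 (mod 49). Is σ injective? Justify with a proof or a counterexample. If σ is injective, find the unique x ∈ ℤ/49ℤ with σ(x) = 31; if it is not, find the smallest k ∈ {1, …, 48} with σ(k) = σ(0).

16

If σ(s) = σ(t), then 13s ≡ 13t (mod 49). Because gcd(13, 49) = 1, we may cancel 13 to get s ≡ t (mod 49).
So σ is injective.
We now compute 13⁻¹ mod 49 explicitly. Euclid's algorithm: 49 = 3·13 + 10, 13 = 1·10 + 3, 10 = 3·3 + 1; back-substituting gives 1 = 34·13 − 9·49, so 13⁻¹ ≡ 34 (mod 49).
Since σ is injective, we find σ⁻¹(31): we need 13x ≡ 31 − 19 ≡ 12 (mod 49). Using 13⁻¹ = 34: x ≡ 34·12 = 408 = 8·49 + 16, so x = 16.
Check: σ(16) = 13·16 + 19 = 227 = 4·49 + 31 ≡ 31 (mod 49).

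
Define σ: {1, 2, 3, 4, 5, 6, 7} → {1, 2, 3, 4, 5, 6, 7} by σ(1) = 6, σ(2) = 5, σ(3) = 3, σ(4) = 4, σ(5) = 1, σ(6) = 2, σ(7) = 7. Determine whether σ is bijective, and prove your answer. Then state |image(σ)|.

The values 6, 5, 3, 4, 1, 2, 7 are a permutation of {1, 2, 3, 4, 5, 6, 7}: each element appears exactly once.
So σ is injective and surjective, hence bijective.
The image of σ is {1, 2, 3, 4, 5, 6, 7}, which has 7 elements.

7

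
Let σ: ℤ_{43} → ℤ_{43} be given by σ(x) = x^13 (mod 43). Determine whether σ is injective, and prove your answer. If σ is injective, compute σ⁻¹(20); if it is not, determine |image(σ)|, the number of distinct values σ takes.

19

Since 43 is prime, the nonzero elements of ℤ_{43} form a cyclic group of order 42.
As gcd(13, 42) = 1, raising to the 13th power is a bijection on this group: if u^13 ≡ v^13 then (uv^{−1})^13 = 1, and the only element of order dividing gcd(13, 42) = 1 is 1, so u = v.
With σ(0) = 0 this makes σ injective on all of ℤ_{43}, hence bijective (finite equal-size domain and codomain). In particular σ is injective.
Since σ is injective, we find the preimage of 20. The inverse of x ↦ x^13 on (ℤ_{43})^× is x ↦ x^13, because 13·13 = 169 = 4·42 + 1 ≡ 1 (mod 42) and x^{42} = 1 for x ≠ 0 (Fermat). So σ⁻¹(20) = 20^13 mod 43.
Repeated squaring mod 43: 20^1 ≡ 20, 20^2 ≡ 20² = 400 ≡ 13, 20^4 ≡ 13² = 169 ≡ 40, 20^8 ≡ 40² = 1600 ≡ 9. Since 13 = 8 + 4 + 1, 20^13 ≡ 9·40·20: 9·40 = 360 ≡ 16, then 16·20 = 320 ≡ 19. So 20^13 ≡ 19 (mod 43).
Hence σ⁻¹(20) = 19.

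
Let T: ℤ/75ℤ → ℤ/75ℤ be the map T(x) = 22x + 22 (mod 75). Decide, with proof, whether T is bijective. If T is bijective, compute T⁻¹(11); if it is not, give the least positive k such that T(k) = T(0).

37

Recall that injectivity means: for all s, t in the domain, T(s) = T(t) implies s = t.
If T(s) = T(t), then 22s ≡ 22t (mod 75). Because gcd(22, 75) = 1, we may cancel 22 to get s ≡ t (mod 75).
We now compute 22⁻¹ mod 75 explicitly. Euclid's algorithm: 75 = 3·22 + 9, 22 = 2·9 + 4, 9 = 2·4 + 1; back-substituting gives 1 = 58·22 − 17·75, so 22⁻¹ ≡ 58 (mod 75).
For any y ∈ ℤ/75ℤ, x = 58(y − 22) mod 75 satisfies T(x) = 22·58(y − 22) + 22 ≡ y (since 22·58 ≡ 1 mod 75). So every y has a preimage.
Therefore T is bijective.
Since T is bijective, we find T⁻¹(11): we need 22x ≡ 11 − 22 ≡ 64 (mod 75). Using 22⁻¹ = 58: x ≡ 58·64 = 3712 = 49·75 + 37, so x = 37.
Check: T(37) = 22·37 + 22 = 836 = 11·75 + 11 ≡ 11 (mod 75).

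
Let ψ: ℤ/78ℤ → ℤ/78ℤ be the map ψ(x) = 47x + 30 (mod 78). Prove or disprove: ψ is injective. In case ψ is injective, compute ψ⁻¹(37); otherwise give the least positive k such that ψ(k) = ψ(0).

If ψ(x_1) = ψ(x_2), then 47x_1 ≡ 47x_2 (mod 78). Because gcd(47, 78) = 1, we may cancel 47 to get x_1 ≡ x_2 (mod 78).
Therefore ψ is injective.
We now compute 47⁻¹ mod 78 explicitly. Euclid's algorithm: 78 = 1·47 + 31, 47 = 1·31 + 16, 31 = 1·16 + 15, 16 = 1·15 + 1; back-substituting gives 1 = 5·47 − 3·78, so 47⁻¹ ≡ 5 (mod 78).
Since ψ is injective, we find ψ⁻¹(37): we need 47x ≡ 37 − 30 ≡ 7 (mod 78). Using 47⁻¹ = 5: x ≡ 5·7 = 35, so x = 35.
Check: ψ(35) = 47·35 + 30 = 1675 = 21·78 + 37 ≡ 37 (mod 78).

35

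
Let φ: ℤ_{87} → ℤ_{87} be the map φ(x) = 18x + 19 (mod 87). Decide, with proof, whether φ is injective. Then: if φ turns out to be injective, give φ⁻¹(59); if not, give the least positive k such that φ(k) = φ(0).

We have gcd(18, 87) = 3 > 1. Taking u = 0 and v = 29: φ(0) = 19 and φ(29) = 18·29 + 19 = 541 ≡ 19 (mod 87).
So φ(0) = φ(29) while 0 ≠ 29, thus φ is not injective.
Since φ is not injective, we find the least positive k with φ(k) = φ(0): this means 18k ≡ 0 (mod 87), i.e. 87 ∣ 18k. Since gcd(18, 87) = 3, dividing through by 3 this holds exactly when 29 ∣ 6k, and as gcd(6, 29) = 1, exactly when 29 ∣ k.
The smallest positive such k is 29.

29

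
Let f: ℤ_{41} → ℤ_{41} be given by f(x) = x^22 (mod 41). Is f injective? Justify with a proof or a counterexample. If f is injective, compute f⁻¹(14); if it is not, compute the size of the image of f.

f(20): Repeated squaring mod 41: 20^1 ≡ 20, 20^2 ≡ 20² = 400 ≡ 31, 20^4 ≡ 31² = 961 ≡ 18, 20^8 ≡ 18² = 324 ≡ 37, 20^16 ≡ 37² = 1369 ≡ 16. Since 22 = 16 + 4 + 2, 20^22 ≡ 16·18·31: 16·18 = 288 ≡ 1, then 1·31 = 31. So 20^22 ≡ 31 (mod 41).
f(21): Repeated squaring mod 41: 21^1 ≡ 21, 21^2 ≡ 21² = 441 ≡ 31, 21^4 ≡ 31² = 961 ≡ 18, 21^8 ≡ 18² = 324 ≡ 37, 21^16 ≡ 37² = 1369 ≡ 16. Since 22 = 16 + 4 + 2, 21^22 ≡ 16·18·31: 16·18 = 288 ≡ 1, then 1·31 = 31. So 21^22 ≡ 31 (mod 41).
So f(20) = f(21) = 31 while 20 ≠ 21, therefore f is not injective.
Since f is not injective, we determine |image(f)|. Computing x^22 mod 41 for each x (by repeated squaring, reducing mod 41 at every step), the values f(0), f(1), …, f(40) are: 0, 1, 4, 32, 16, 25, 5, 33, 23, 40, 18, 2, 20, 36, 9, 21, 10, 39, 37, 8, 31, 31, 8, 37, 39, 10, 21, 9, 36, 20, 2, 18, 40, 23, 33, 5, 25, 16, 32, 4, 1.
The distinct values are {0, 1, 2, 4, 5, 8, 9, 10, 16, 18, 20, 21, 23, 25, 31, 32, 33, 36, 37, 39, 40}; there are 21 of them.

21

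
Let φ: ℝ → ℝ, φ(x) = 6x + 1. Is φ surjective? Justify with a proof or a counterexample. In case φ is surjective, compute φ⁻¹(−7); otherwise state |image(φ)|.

Recall that φ is surjective if every y in the codomain equals φ(x) for some x in the domain.
For any y ∈ ℝ, x = (y − 1)/6 satisfies φ(x) = y.
Hence φ is surjective.
Since φ is surjective, we compute φ⁻¹(−7) = (−7 − 1)/6 = −4/3.

-4/3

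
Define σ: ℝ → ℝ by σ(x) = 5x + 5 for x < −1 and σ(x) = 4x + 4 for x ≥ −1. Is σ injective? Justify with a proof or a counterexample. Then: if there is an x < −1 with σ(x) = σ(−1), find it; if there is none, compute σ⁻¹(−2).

Both pieces are strictly increasing (slopes 5 and 4), so each is injective on its own interval.
The left piece maps (−∞, −1) onto (−∞, 0); the right piece maps [−1, ∞) onto [0, ∞).
These images are disjoint, so no value is attained by both pieces. Hence σ is injective.
Because the two images are disjoint, no x < −1 has σ(x) = σ(−1), so we compute σ⁻¹(−2): −2 lies in (−∞, 0), so solve 5x + 5 = −2: x = (−2 − 5)/5 = −7/5.

-7/5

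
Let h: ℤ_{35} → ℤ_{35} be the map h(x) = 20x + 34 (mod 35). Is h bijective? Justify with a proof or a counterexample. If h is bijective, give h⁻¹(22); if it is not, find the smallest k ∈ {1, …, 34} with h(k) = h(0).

7

We have gcd(20, 35) = 5 > 1. Taking a = 0 and b = 7: h(0) = 34 and h(7) = 20·7 + 34 = 174 ≡ 34 (mod 35).
So h(0) = h(7) while 0 ≠ 7, therefore h is not injective, hence not bijective.
Since h is not bijective, we find the least positive k with h(k) = h(0): this means 20k ≡ 0 (mod 35), i.e. 35 ∣ 20k. Since gcd(20, 35) = 5, dividing through by 5 this holds exactly when 7 ∣ 4k, and as gcd(4, 7) = 1, exactly when 7 ∣ k.
The smallest positive such k is 7.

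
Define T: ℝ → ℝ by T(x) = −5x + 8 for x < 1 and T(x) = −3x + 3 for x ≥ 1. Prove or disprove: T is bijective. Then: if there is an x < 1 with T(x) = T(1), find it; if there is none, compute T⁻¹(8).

0

Both pieces are strictly decreasing (slopes −5 and −3), so each is injective on its own interval.
The left piece maps (−∞, 1) onto (3, ∞); the right piece maps [1, ∞) onto (−∞, 0].
The images leave a gap (3 has no preimage), so T is not surjective, hence not bijective.
Because the two images are disjoint, no x < 1 has T(x) = T(1), so we compute T⁻¹(8): 8 lies in (3, ∞), so solve −5x + 8 = 8: x = (8 − 8)/(−5) = 0.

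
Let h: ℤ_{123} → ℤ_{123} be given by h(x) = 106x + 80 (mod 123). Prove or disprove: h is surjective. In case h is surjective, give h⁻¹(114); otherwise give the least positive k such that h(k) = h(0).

121

Recall: surjectivity means every element of the codomain has a preimage under h.
Since gcd(106, 123) = 1, 106 is invertible modulo 123. Euclid's algorithm: 123 = 1·106 + 17, 106 = 6·17 + 4, 17 = 4·4 + 1; back-substituting gives 1 = 94·106 − 81·123, so 106⁻¹ ≡ 94 (mod 123).
Then y ↦ 94(y − 80) is a two-sided inverse to h, so every y ∈ ℤ_{123} has a preimage.
Therefore h is surjective.
Since h is surjective, we find h⁻¹(114): we need 106x ≡ 114 − 80 ≡ 34 (mod 123). Using 106⁻¹ = 94: x ≡ 94·34 = 3196 = 25·123 + 121, so x = 121.
Check: h(121) = 106·121 + 80 = 12906 = 104·123 + 114 ≡ 114 (mod 123).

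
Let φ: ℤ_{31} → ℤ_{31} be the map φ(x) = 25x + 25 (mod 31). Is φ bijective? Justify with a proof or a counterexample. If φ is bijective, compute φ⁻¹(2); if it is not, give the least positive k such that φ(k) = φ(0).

Suppose φ(a) = φ(b) in ℤ_{31}. Then 25a + 25 ≡ 25b + 25 (mod 31), therefore 25(a − b) ≡ 0 (mod 31).
Since gcd(25, 31) = 1, 25 is invertible modulo 31, hence a − b ≡ 0 (mod 31), i.e. a = b.
We now compute 25⁻¹ mod 31 explicitly. Euclid's algorithm: 31 = 1·25 + 6, 25 = 4·6 + 1; back-substituting gives 1 = 5·25 − 4·31, so 25⁻¹ ≡ 5 (mod 31).
For any y ∈ ℤ_{31}, x = 5(y − 25) mod 31 satisfies φ(x) = 25·5(y − 25) + 25 ≡ y (since 25·5 ≡ 1 mod 31). So every y has a preimage.
Thus φ is bijective.
Since φ is bijective, we find φ⁻¹(2): we need 25x ≡ 2 − 25 ≡ 8 (mod 31). Using 25⁻¹ = 5: x ≡ 5·8 = 40 = 1·31 + 9, so x = 9.
Check: φ(9) = 25·9 + 25 = 250 = 8·31 + 2 ≡ 2 (mod 31).

9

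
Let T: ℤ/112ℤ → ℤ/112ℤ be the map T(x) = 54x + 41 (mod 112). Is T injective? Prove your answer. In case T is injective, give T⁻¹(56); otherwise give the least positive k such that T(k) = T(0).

We have gcd(54, 112) = 2 > 1. Taking s = 0 and t = 56: T(0) = 41 and T(56) = 54·56 + 41 = 3065 ≡ 41 (mod 112).
So T(0) = T(56) while 0 ≠ 56, therefore T is not injective.
Since T is not injective, we find the least positive k with T(k) = T(0): this means 54k ≡ 0 (mod 112), i.e. 112 ∣ 54k. Since gcd(54, 112) = 2, dividing through by 2 this holds exactly when 56 ∣ 27k, and as gcd(27, 56) = 1, exactly when 56 ∣ k.
The smallest positive such k is 56.

56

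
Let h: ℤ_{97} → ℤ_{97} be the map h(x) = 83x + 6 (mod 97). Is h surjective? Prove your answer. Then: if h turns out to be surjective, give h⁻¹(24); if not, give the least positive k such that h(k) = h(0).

Recall: h is surjective if every y in the codomain equals h(x) for some x in the domain.
Since gcd(83, 97) = 1, 83 is invertible modulo 97. Euclid's algorithm: 97 = 1·83 + 14, 83 = 5·14 + 13, 14 = 1·13 + 1; back-substituting gives 1 = 90·83 − 77·97, so 83⁻¹ ≡ 90 (mod 97).
For any y ∈ ℤ_{97}, x = 90(y − 6) mod 97 satisfies h(x) = 83·90(y − 6) + 6 ≡ y (since 83·90 ≡ 1 mod 97). So every y has a preimage.
Hence h is surjective.
Since h is surjective, we find h⁻¹(24): we need 83x ≡ 24 − 6 ≡ 18 (mod 97). Using 83⁻¹ = 90: x ≡ 90·18 = 1620 = 16·97 + 68, so x = 68.
Check: h(68) = 83·68 + 6 = 5650 = 58·97 + 24 ≡ 24 (mod 97).

68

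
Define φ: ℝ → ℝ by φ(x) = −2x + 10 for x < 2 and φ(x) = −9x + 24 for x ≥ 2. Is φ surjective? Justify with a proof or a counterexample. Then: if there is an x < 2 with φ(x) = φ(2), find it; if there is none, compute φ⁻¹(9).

Both pieces are strictly decreasing (slopes −2 and −9), so each is injective on its own interval.
The left piece maps (−∞, 2) onto (6, ∞); the right piece maps [2, ∞) onto (−∞, 6].
These images together cover ℝ, so φ is surjective.
Because the two images are disjoint, no x < 2 has φ(x) = φ(2), so we compute φ⁻¹(9): 9 lies in (6, ∞), so solve −2x + 10 = 9: x = (9 − 10)/(−2) = 1/2.

1/2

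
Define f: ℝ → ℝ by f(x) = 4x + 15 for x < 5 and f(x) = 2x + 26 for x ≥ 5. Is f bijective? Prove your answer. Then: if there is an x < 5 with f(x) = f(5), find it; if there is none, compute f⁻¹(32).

Both pieces are strictly increasing (slopes 4 and 2), so each is injective on its own interval.
The left piece maps (−∞, 5) onto (−∞, 35); the right piece maps [5, ∞) onto [36, ∞).
The images leave a gap (35 has no preimage), so f is not surjective, hence not bijective.
Because the two images are disjoint, no x < 5 has f(x) = f(5), so we compute f⁻¹(32): 32 lies in (−∞, 35), so solve 4x + 15 = 32: x = (32 − 15)/4 = 17/4.

17/4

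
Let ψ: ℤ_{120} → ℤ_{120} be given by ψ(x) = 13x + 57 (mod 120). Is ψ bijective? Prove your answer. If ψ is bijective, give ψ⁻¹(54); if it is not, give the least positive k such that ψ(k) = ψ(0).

9

By definition, injectivity means: for all a, b in the domain, ψ(a) = ψ(b) implies a = b.
If ψ(a) = ψ(b), then 13a ≡ 13b (mod 120). Because gcd(13, 120) = 1, we may cancel 13 to get a ≡ b (mod 120).
We now compute 13⁻¹ mod 120 explicitly. Euclid's algorithm: 120 = 9·13 + 3, 13 = 4·3 + 1; back-substituting gives 1 = 37·13 − 4·120, so 13⁻¹ ≡ 37 (mod 120).
Then y ↦ 37(y − 57) is a two-sided inverse to ψ, so every y ∈ ℤ_{120} has a preimage.
Thus ψ is bijective.
Since ψ is bijective, we find ψ⁻¹(54): we need 13x ≡ 54 − 57 ≡ 117 (mod 120). Using 13⁻¹ = 37: x ≡ 37·117 = 4329 = 36·120 + 9, so x = 9.
Check: ψ(9) = 13·9 + 57 = 174 = 1·120 + 54 ≡ 54 (mod 120).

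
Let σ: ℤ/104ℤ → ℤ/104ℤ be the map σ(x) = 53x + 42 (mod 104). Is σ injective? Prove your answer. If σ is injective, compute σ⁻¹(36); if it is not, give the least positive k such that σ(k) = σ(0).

By definition, injectivity means: for all s, t in the domain, σ(s) = σ(t) implies s = t.
If σ(s) = σ(t), then 53s ≡ 53t (mod 104). Because gcd(53, 104) = 1, we may cancel 53 to get s ≡ t (mod 104).
Thus σ is injective.
We now compute 53⁻¹ mod 104 explicitly. Euclid's algorithm: 104 = 1·53 + 51, 53 = 1·51 + 2, 51 = 25·2 + 1; back-substituting gives 1 = 53·53 − 27·104, so 53⁻¹ ≡ 53 (mod 104).
Since σ is injective, we compute σ⁻¹(36): solve 53x + 42 ≡ 36 (mod 104), i.e. 53x ≡ 98 (mod 104).
Multiplying by 53⁻¹ = 53 gives x ≡ 53·98 = 5194 = 49·104 + 98 ≡ 98 (mod 104).
Check: σ(98) = 53·98 + 42 = 5236 = 50·104 + 36 ≡ 36 (mod 104).

98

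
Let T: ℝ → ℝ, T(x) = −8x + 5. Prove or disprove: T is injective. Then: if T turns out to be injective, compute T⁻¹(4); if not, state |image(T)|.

1/8

Suppose T(a) = T(b). Then −8a + 5 = −8b + 5, hence −8a = −8b, hence a = b.
So T is injective.
Since T is injective, we compute T⁻¹(4) = (4 − 5)/(−8) = 1/8.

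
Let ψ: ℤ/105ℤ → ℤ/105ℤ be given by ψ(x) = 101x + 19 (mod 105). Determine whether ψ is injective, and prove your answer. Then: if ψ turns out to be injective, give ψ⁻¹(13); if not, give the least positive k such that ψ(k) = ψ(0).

Recall that injectivity means: for all x_1, x_2 in the domain, ψ(x_1) = ψ(x_2) implies x_1 = x_2.
Suppose ψ(x_1) = ψ(x_2) in ℤ/105ℤ. Then 101x_1 + 19 ≡ 101x_2 + 19 (mod 105), thus 101(x_1 − x_2) ≡ 0 (mod 105).
Since gcd(101, 105) = 1, 101 is invertible modulo 105, so x_1 − x_2 ≡ 0 (mod 105), i.e. x_1 = x_2.
Hence ψ is injective.
We now compute 101⁻¹ mod 105 explicitly. Euclid's algorithm: 105 = 1·101 + 4, 101 = 25·4 + 1; back-substituting gives 1 = 26·101 − 25·105, so 101⁻¹ ≡ 26 (mod 105).
Since ψ is injective, we find ψ⁻¹(13): we need 101x ≡ 13 − 19 ≡ 99 (mod 105). Using 101⁻¹ = 26: x ≡ 26·99 = 2574 = 24·105 + 54, so x = 54.
Check: ψ(54) = 101·54 + 19 = 5473 = 52·105 + 13 ≡ 13 (mod 105).

54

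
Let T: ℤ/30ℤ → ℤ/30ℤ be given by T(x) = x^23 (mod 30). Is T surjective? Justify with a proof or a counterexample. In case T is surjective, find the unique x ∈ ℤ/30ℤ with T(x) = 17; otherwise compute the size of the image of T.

Computing x^23 mod 30 for each x (by repeated squaring, reducing mod 30 at every step), the values T(0), T(1), …, T(29) are: 0, 1, 8, 27, 4, 5, 6, 13, 2, 9, 10, 11, 18, 7, 14, 15, 16, 23, 12, 19, 20, 21, 28, 17, 24, 25, 26, 3, 22, 29.
Every element of ℤ/30ℤ appears exactly once in this list, so T is a bijection, and in particular surjective.
Since T is surjective, we read off the preimage of 17 from the same table: T(23) = 17, so T⁻¹(17) = 23.

23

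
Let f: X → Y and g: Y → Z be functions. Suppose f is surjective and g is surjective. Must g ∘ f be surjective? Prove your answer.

surjective

Let c ∈ Z. Since g is surjective, there is b ∈ Y with g(b) = c. Since f is surjective, there is a ∈ X with f(a) = b.
Then (g ∘ f)(a) = g(b) = c. Therefore g ∘ f is surjective.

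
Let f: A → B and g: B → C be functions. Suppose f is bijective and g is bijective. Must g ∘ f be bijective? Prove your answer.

bijective

Injectivity: if g(f(x_1)) = g(f(x_2)) then f(x_1) = f(x_2) (g injective) so x_1 = x_2 (f injective).
Surjectivity: for c ∈ C pick b with g(b) = c, then a with f(a) = b; then (g ∘ f)(a) = c.
Therefore g ∘ f is bijective.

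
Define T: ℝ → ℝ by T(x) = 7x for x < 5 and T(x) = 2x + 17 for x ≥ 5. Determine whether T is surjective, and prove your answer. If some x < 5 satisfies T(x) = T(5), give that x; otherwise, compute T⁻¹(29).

Both pieces are strictly increasing (slopes 7 and 2), so each is injective on its own interval.
The left piece maps (−∞, 5) onto (−∞, 35); the right piece maps [5, ∞) onto [27, ∞).
The union (−∞, 35) ∪ [27, ∞) covers ℝ, so T is surjective.
For the follow-up: the images overlap, so an x < 5 with T(x) = T(5) exists. T(5) = 27; solving 7x = 27 for x < 5 gives x = (27 − 0)/7 = 27/7.

27/7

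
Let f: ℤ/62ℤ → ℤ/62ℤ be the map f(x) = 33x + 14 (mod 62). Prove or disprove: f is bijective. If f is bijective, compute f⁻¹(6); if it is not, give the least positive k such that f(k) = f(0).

58

By definition, injectivity means: for all x_1, x_2 in the domain, f(x_1) = f(x_2) implies x_1 = x_2.
If f(x_1) = f(x_2), then 33x_1 ≡ 33x_2 (mod 62). Because gcd(33, 62) = 1, we may cancel 33 to get x_1 ≡ x_2 (mod 62).
We now compute 33⁻¹ mod 62 explicitly. Euclid's algorithm: 62 = 1·33 + 29, 33 = 1·29 + 4, 29 = 7·4 + 1; back-substituting gives 1 = 47·33 − 25·62, so 33⁻¹ ≡ 47 (mod 62).
Then y ↦ 47(y − 14) is a two-sided inverse to f, so every y ∈ ℤ/62ℤ has a preimage.
So f is bijective.
Since f is bijective, we find f⁻¹(6): we need 33x ≡ 6 − 14 ≡ 54 (mod 62). Using 33⁻¹ = 47: x ≡ 47·54 = 2538 = 40·62 + 58, so x = 58.
Check: f(58) = 33·58 + 14 = 1928 = 31·62 + 6 ≡ 6 (mod 62).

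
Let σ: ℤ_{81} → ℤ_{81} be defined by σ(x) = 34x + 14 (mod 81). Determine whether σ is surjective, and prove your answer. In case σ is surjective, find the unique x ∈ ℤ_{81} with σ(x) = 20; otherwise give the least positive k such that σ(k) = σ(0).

24

Since gcd(34, 81) = 1, 34 is invertible modulo 81. Euclid's algorithm: 81 = 2·34 + 13, 34 = 2·13 + 8, 13 = 1·8 + 5, 8 = 1·5 + 3, 5 = 1·3 + 2, 3 = 1·2 + 1; back-substituting gives 1 = 31·34 − 13·81, so 34⁻¹ ≡ 31 (mod 81).
Then y ↦ 31(y − 14) is a two-sided inverse to σ, so every y ∈ ℤ_{81} has a preimage.
Therefore σ is surjective.
Since σ is surjective, we compute σ⁻¹(20): solve 34x + 14 ≡ 20 (mod 81), i.e. 34x ≡ 6 (mod 81).
Multiplying by 34⁻¹ = 31 gives x ≡ 31·6 = 186 = 2·81 + 24 ≡ 24 (mod 81).
Check: σ(24) = 34·24 + 14 = 830 = 10·81 + 20 ≡ 20 (mod 81).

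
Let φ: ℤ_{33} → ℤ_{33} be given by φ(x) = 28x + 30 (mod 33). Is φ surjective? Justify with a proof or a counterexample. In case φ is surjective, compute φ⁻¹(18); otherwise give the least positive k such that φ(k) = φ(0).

Recall that surjectivity means every element of the codomain has a preimage under φ.
Since gcd(28, 33) = 1, 28 is invertible modulo 33. Euclid's algorithm: 33 = 1·28 + 5, 28 = 5·5 + 3, 5 = 1·3 + 2, 3 = 1·2 + 1; back-substituting gives 1 = 13·28 − 11·33, so 28⁻¹ ≡ 13 (mod 33).
For any y ∈ ℤ_{33}, x = 13(y − 30) mod 33 satisfies φ(x) = 28·13(y − 30) + 30 ≡ y (since 28·13 ≡ 1 mod 33). So every y has a preimage.
Therefore φ is surjective.
Since φ is surjective, we compute φ⁻¹(18): solve 28x + 30 ≡ 18 (mod 33), i.e. 28x ≡ 21 (mod 33).
Multiplying by 28⁻¹ = 13 gives x ≡ 13·21 = 273 = 8·33 + 9 ≡ 9 (mod 33).
Check: φ(9) = 28·9 + 30 = 282 = 8·33 + 18 ≡ 18 (mod 33).

9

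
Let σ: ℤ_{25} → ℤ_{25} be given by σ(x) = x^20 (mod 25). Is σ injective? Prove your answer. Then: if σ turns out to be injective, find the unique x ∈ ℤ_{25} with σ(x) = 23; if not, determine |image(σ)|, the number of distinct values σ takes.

σ(1) = 1^20 = 1.
σ(2): Repeated squaring mod 25: 2^1 ≡ 2, 2^2 ≡ 2² = 4, 2^4 ≡ 4² = 16, 2^8 ≡ 16² = 256 ≡ 6, 2^16 ≡ 6² = 36 ≡ 11. Since 20 = 16 + 4, 2^20 ≡ 11·16: 11·16 = 176 ≡ 1. So 2^20 ≡ 1 (mod 25).
So σ(1) = σ(2) = 1 while 1 ≠ 2, hence σ is not injective.
Since σ is not injective, we determine |image(σ)|. Computing x^20 mod 25 for each x (by repeated squaring, reducing mod 25 at every step), the values σ(0), σ(1), …, σ(24) are: 0, 1, 1, 1, 1, 0, 1, 1, 1, 1, 0, 1, 1, 1, 1, 0, 1, 1, 1, 1, 0, 1, 1, 1, 1.
The distinct values are {0, 1}; there are 2 of them.

2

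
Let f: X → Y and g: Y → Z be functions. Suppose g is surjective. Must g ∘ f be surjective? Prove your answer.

not surjective

No. Take X = {1}, Y = Z = {1, 2, 3, 4, 5}, f(1) = 1, and g = identity (surjective).
Then (g ∘ f)(1) = 1, and 5 ∈ Z has no preimage under g ∘ f, so g ∘ f is not surjective.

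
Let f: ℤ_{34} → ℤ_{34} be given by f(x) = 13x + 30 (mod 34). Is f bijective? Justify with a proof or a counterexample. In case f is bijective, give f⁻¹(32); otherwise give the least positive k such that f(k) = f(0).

Recall: f is injective if f(s) = f(t) implies s = t.
If f(s) = f(t), then 13s ≡ 13t (mod 34). Because gcd(13, 34) = 1, we may cancel 13 to get s ≡ t (mod 34).
We now compute 13⁻¹ mod 34 explicitly. Euclid's algorithm: 34 = 2·13 + 8, 13 = 1·8 + 5, 8 = 1·5 + 3, 5 = 1·3 + 2, 3 = 1·2 + 1; back-substituting gives 1 = 21·13 − 8·34, so 13⁻¹ ≡ 21 (mod 34).
For any y ∈ ℤ_{34}, x = 21(y − 30) mod 34 satisfies f(x) = 13·21(y − 30) + 30 ≡ y (since 13·21 ≡ 1 mod 34). So every y has a preimage.
Thus f is bijective.
Since f is bijective, we compute f⁻¹(32): solve 13x + 30 ≡ 32 (mod 34), i.e. 13x ≡ 2 (mod 34).
Multiplying by 13⁻¹ = 21 gives x ≡ 21·2 = 42 = 1·34 + 8 ≡ 8 (mod 34).
Check: f(8) = 13·8 + 30 = 134 = 3·34 + 32 ≡ 32 (mod 34).

8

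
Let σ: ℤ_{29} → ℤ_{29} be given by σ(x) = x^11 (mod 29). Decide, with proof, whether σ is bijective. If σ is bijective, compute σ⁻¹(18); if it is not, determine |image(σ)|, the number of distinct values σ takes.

2

Since 29 is prime, the nonzero elements of ℤ_{29} form a cyclic group of order 28.
As gcd(11, 28) = 1, raising to the 11th power is a bijection on this group: if u^11 ≡ v^11 then (uv^{−1})^11 = 1, and the only element of order dividing gcd(11, 28) = 1 is 1, so u = v.
With σ(0) = 0 this makes σ injective on all of ℤ_{29}, hence bijective (finite equal-size domain and codomain). In particular σ is bijective.
Since σ is bijective, we find the preimage of 18. The inverse of x ↦ x^11 on (ℤ_{29})^× is x ↦ x^23, because 11·23 = 253 = 9·28 + 1 ≡ 1 (mod 28) and x^{28} = 1 for x ≠ 0 (Fermat). So σ⁻¹(18) = 18^23 mod 29.
Repeated squaring mod 29: 18^1 ≡ 18, 18^2 ≡ 18² = 324 ≡ 5, 18^4 ≡ 5² = 25, 18^8 ≡ 25² = 625 ≡ 16, 18^16 ≡ 16² = 256 ≡ 24. Since 23 = 16 + 4 + 2 + 1, 18^23 ≡ 24·25·5·18: 24·25 = 600 ≡ 20, then 20·5 = 100 ≡ 13, then 13·18 = 234 ≡ 2. So 18^23 ≡ 2 (mod 29).
Hence σ⁻¹(18) = 2.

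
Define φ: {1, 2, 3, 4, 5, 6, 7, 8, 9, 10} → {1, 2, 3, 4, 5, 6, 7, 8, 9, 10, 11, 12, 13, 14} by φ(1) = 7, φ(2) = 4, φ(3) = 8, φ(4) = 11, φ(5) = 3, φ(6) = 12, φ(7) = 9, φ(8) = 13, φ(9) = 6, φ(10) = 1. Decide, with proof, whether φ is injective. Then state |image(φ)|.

10

The values φ(1), …, φ(10) are 7, 4, 8, 11, 3, 12, 9, 13, 6, 1 — all distinct.
So φ(a) = φ(b) only when a = b, and φ is injective.
The image of φ is {1, 3, 4, 6, 7, 8, 9, 11, 12, 13}, which has 10 elements.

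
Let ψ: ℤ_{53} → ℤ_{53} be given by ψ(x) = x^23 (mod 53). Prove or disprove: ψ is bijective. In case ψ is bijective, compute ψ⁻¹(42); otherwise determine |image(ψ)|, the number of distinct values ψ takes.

13

Since 53 is prime, the nonzero elements of ℤ_{53} form a cyclic group of order 52.
As gcd(23, 52) = 1, raising to the 23rd power is a bijection on this group: if x_1^23 ≡ x_2^23 then (x_1x_2^{−1})^23 = 1, and the only element of order dividing gcd(23, 52) = 1 is 1, so x_1 = x_2.
With ψ(0) = 0 this makes ψ injective on all of ℤ_{53}, hence bijective (finite equal-size domain and codomain). In particular ψ is bijective.
Since ψ is bijective, we find the preimage of 42. The inverse of x ↦ x^23 on (ℤ_{53})^× is x ↦ x^43, because 23·43 = 989 = 19·52 + 1 ≡ 1 (mod 52) and x^{52} = 1 for x ≠ 0 (Fermat). So ψ⁻¹(42) = 42^43 mod 53.
Repeated squaring mod 53: 42^1 ≡ 42, 42^2 ≡ 42² = 1764 ≡ 15, 42^4 ≡ 15² = 225 ≡ 13, 42^8 ≡ 13² = 169 ≡ 10, 42^16 ≡ 10² = 100 ≡ 47, 42^32 ≡ 47² = 2209 ≡ 36. Since 43 = 32 + 8 + 2 + 1, 42^43 ≡ 36·10·15·42: 36·10 = 360 ≡ 42, then 42·15 = 630 ≡ 47, then 47·42 = 1974 ≡ 13. So 42^43 ≡ 13 (mod 53).
Hence ψ⁻¹(42) = 13.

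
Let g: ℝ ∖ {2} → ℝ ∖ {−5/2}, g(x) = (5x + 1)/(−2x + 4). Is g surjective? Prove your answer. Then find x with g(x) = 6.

23/17

For any y ≠ −5/2, solving y(−2x + 4) = 5x + 1 for x gives a well-defined x ≠ 2. So g is surjective.
Solving g(x) = 6: cross-multiplying gives 5x + 1 = 6(−2x + 4), which rearranges to 17x = 23, so x = 23/17.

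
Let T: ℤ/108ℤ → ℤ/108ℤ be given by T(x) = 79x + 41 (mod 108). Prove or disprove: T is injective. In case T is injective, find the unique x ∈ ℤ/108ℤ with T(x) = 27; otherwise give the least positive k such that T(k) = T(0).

Recall: injectivity means: for all x_1, x_2 in the domain, T(x_1) = T(x_2) implies x_1 = x_2.
If T(x_1) = T(x_2), then 79x_1 ≡ 79x_2 (mod 108). Because gcd(79, 108) = 1, we may cancel 79 to get x_1 ≡ x_2 (mod 108).
So T is injective.
We now compute 79⁻¹ mod 108 explicitly. Euclid's algorithm: 108 = 1·79 + 29, 79 = 2·29 + 21, 29 = 1·21 + 8, 21 = 2·8 + 5, 8 = 1·5 + 3, 5 = 1·3 + 2, 3 = 1·2 + 1; back-substituting gives 1 = 67·79 − 49·108, so 79⁻¹ ≡ 67 (mod 108).
Since T is injective, we compute T⁻¹(27): solve 79x + 41 ≡ 27 (mod 108), i.e. 79x ≡ 94 (mod 108).
Multiplying by 79⁻¹ = 67 gives x ≡ 67·94 = 6298 = 58·108 + 34 ≡ 34 (mod 108).
Check: T(34) = 79·34 + 41 = 2727 = 25·108 + 27 ≡ 27 (mod 108).

34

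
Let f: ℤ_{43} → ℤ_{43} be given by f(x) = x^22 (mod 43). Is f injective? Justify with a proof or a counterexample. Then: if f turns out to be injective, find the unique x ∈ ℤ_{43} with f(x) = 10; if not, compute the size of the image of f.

f(21): Repeated squaring mod 43: 21^1 ≡ 21, 21^2 ≡ 21² = 441 ≡ 11, 21^4 ≡ 11² = 121 ≡ 35, 21^8 ≡ 35² = 1225 ≡ 21, 21^16 ≡ 21² = 441 ≡ 11. Since 22 = 16 + 4 + 2, 21^22 ≡ 11·35·11: 11·35 = 385 ≡ 41, then 41·11 = 451 ≡ 21. So 21^22 ≡ 21 (mod 43).
f(22): Repeated squaring mod 43: 22^1 ≡ 22, 22^2 ≡ 22² = 484 ≡ 11, 22^4 ≡ 11² = 121 ≡ 35, 22^8 ≡ 35² = 1225 ≡ 21, 22^16 ≡ 21² = 441 ≡ 11. Since 22 = 16 + 4 + 2, 22^22 ≡ 11·35·11: 11·35 = 385 ≡ 41, then 41·11 = 451 ≡ 21. So 22^22 ≡ 21 (mod 43).
So f(21) = f(22) = 21 while 21 ≠ 22, thus f is not injective.
Since f is not injective, we determine |image(f)|. Computing x^22 mod 43 for each x (by repeated squaring, reducing mod 43 at every step), the values f(0), f(1), …, f(42) are: 0, 1, 41, 40, 4, 38, 6, 36, 35, 9, 10, 11, 31, 13, 14, 15, 16, 17, 25, 24, 23, 21, 21, 23, 24, 25, 17, 16, 15, 14, 13, 31, 11, 10, 9, 35, 36, 6, 38, 4, 40, 41, 1.
The distinct values are {0, 1, 4, 6, 9, 10, 11, 13, 14, 15, 16, 17, 21, 23, 24, 25, 31, 35, 36, 38, 40, 41}; there are 22 of them.

22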